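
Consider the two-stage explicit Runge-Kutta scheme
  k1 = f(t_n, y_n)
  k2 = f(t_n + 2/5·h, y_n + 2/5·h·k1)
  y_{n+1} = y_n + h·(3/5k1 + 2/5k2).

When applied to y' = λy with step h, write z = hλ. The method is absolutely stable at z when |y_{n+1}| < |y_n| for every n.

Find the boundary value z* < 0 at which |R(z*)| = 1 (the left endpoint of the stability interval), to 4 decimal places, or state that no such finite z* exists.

z* = -6.2500.

On y'=λy, z=hλ:
  k1=λy_n ⇒ h·k1=z·y_n;  k2=λ(1+2/5z)y_n ⇒ h·k2=z(1+2/5z)y_n
  y_{n+1}/y_n = 1 + 3/5z + 2/5z(1+2/5z) = 1 + z + 4/25z²
  R(z) = 1 + z + 4/25z².

Find x<0 with |R(x)|<1.
x=-1.05: |R|=0.1264
R=1: x+4/25x²=0 ⇒ x=−25/4=-6.2500; min R=1−1/(4·4/25)=-0.5625>−1
Confirm numerically:
  x=-4.671: |R|=0.18008 <1
  x=-3.270: |R|=0.55914 <1
  x=-3.094: |R|=0.56235 <1
  x=-2.945: |R|=0.55732 <1
  x=-6.842: |R|=1.64807 >1
  x=-6.520: |R|=1.28166 >1
  x=-6.293: |R|=1.04330 >1
Stable set (-6.2500, 0).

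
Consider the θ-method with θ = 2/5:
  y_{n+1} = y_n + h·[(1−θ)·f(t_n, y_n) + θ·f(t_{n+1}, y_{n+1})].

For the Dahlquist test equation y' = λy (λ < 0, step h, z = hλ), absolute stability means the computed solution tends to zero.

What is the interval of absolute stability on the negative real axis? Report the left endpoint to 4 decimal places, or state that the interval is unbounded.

z∈(-10.0000,0).

With y'=λy (z=hλ):
  y_{n+1} = y_n + z·[3/5·y_n + 2/5·y_{n+1}] ⇒ (1 − 2/5z)y_{n+1} = (1 + 3/5z)y_n
  R(z) = (1 + 3/5z)/(1 − 2/5z).

Find x<0 with |R(x)|<1.
x=-1.29: |R|=0.1491
R=−1: 1+3/5x = −1+2/5x ⇒ -1/5x=2 ⇒ x=2/(-1/5)=-10.0000
Confirm numerically:
  x=-7.093: |R|=0.84848 <1
  x=-6.931: |R|=0.83729 <1
  x=-4.270: |R|=0.57681 <1
  x=-4.104: |R|=0.55360 <1
  x=-10.535: |R|=1.02052 >1
  x=-10.069: |R|=1.00274 >1
So |R|<1 on (-10.0000, 0).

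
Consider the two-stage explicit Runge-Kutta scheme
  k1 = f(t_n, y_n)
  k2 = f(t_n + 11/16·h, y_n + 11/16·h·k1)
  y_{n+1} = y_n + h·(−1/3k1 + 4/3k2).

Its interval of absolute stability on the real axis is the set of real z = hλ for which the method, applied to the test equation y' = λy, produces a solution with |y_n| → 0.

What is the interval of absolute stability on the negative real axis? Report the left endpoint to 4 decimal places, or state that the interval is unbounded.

z∈(-1.0909,0).

On y'=λy, z=hλ:
  k1=λy_n ⇒ h·k1=z·y_n;  k2=λ(1+11/16z)y_n ⇒ h·k2=z(1+11/16z)y_n
  y_{n+1}/y_n = 1 − 1/3z + 4/3z(1+11/16z) = 1 + z + 11/12z²
  ⇒ R(z) = 1 + z + 11/12z².

Solve |R(x)|<1 on ℝ⁻.
x=-1.61: |R|=1.7661
R=1: x+11/12x²=0 ⇒ x=−12/11=-1.0909; min R=1−1/(4·11/12)=0.7273>−1
Confirm numerically:
  x=-0.839: |R|=0.80626 <1
  x=-0.811: |R|=0.79191 <1
  x=-0.801: |R|=0.78713 <1
  x=-0.524: |R|=0.72769 <1
  x=-1.588: |R|=1.72360 >1
  x=-1.223: |R|=1.14808 >1
So |R|<1 on (-1.0909, 0).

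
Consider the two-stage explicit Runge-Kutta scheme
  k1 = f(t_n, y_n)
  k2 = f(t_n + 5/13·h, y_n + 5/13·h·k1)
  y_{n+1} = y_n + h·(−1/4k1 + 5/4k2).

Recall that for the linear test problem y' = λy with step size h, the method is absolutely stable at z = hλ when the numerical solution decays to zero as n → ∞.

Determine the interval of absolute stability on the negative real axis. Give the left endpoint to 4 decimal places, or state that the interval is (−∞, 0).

Set f=λy, z=hλ:
  k1=λy_n ⇒ h·k1=z·y_n;  k2=λ(1+5/13z)y_n ⇒ h·k2=z(1+5/13z)y_n
  y_{n+1}/y_n = 1 − 1/4z + 5/4z(1+5/13z) = 1 + z + 25/52z²
  R(z) = 1 + z + 25/52z².

Solve |R(x)|<1 on ℝ⁻.
x=-0.57: |R|=0.5862
R=1: x+25/52x²=0 ⇒ x=−52/25=-2.0800; min R=1−1/(4·25/52)=0.4800>−1
Confirm numerically:
  x=-1.725: |R|=0.70559 <1
  x=-1.715: |R|=0.69905 <1
  x=-1.290: |R|=0.51005 <1
  x=-2.671: |R|=1.75892 >1
  x=-2.626: |R|=1.68932 >1
Interval (-2.0800, 0).

(-2.0800, 0).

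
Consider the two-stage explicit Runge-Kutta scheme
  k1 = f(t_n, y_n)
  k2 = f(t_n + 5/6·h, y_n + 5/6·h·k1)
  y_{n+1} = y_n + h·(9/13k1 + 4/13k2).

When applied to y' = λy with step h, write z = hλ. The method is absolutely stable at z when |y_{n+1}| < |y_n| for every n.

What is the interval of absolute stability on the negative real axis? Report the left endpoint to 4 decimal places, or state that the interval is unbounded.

(-3.9000, 0).

On y'=λy, z=hλ:
  k1=λy_n ⇒ h·k1=z·y_n;  k2=λ(1+5/6z)y_n ⇒ h·k2=z(1+5/6z)y_n
  y_{n+1}/y_n = 1 + 9/13z + 4/13z(1+5/6z) = 1 + z + 10/39z²
  R(z) = 1 + z + 10/39z².

Find x<0 with |R(x)|<1.
x=-0.72: |R|=0.4129
R=1: x+10/39x²=0 ⇒ x=−39/10=-3.9000; min R=1−1/(4·10/39)=0.0250>−1
Confirm numerically:
  x=-3.548: |R|=0.67977 <1
  x=-3.275: |R|=0.47516 <1
  x=-2.495: |R|=0.10116 <1
  x=-2.144: |R|=0.03465 <1
  x=-4.128: |R|=1.24133 >1
  x=-4.027: |R|=1.13114 >1
Stable set (-3.9000, 0).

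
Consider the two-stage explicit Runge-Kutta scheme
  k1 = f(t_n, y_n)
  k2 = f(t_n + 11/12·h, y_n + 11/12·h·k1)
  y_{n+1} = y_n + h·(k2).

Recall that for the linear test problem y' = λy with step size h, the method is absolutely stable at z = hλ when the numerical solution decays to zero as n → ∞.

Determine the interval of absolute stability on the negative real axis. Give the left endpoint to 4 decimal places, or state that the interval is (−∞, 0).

(-1.0909, 0).

On y'=λy, z=hλ:
  k1=λy_n ⇒ h·k1=z·y_n;  k2=λ(1+11/12z)y_n ⇒ h·k2=z(1+11/12z)y_n
  y_{n+1}/y_n = 1 + z(1+11/12z) = 1 + z + 11/12z²
  so R(z) = 1 + z + 11/12z².

Solve |R(x)|<1 on ℝ⁻.
x=-1.76: |R|=2.0795
R=1: x+11/12x²=0 ⇒ x=−12/11=-1.0909; min R=1−1/(4·11/12)=0.7273>−1
Confirm numerically:
  x=-0.872: |R|=0.82502 <1
  x=-0.740: |R|=0.76197 <1
  x=-0.645: |R|=0.73636 <1
  x=-0.519: |R|=0.72791 <1
  x=-1.639: |R|=1.82346 >1
  x=-1.483: |R|=1.53301 >1
  x=-1.151: |R|=1.06340 >1
Stable set (-1.0909, 0).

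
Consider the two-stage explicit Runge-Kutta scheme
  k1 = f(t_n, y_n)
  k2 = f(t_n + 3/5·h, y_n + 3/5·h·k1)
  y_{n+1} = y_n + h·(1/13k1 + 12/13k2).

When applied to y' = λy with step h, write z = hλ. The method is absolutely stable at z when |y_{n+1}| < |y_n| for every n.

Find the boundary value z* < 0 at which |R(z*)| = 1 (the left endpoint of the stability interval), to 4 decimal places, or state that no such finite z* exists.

Set f=λy, z=hλ:
  k1=λy_n ⇒ h·k1=z·y_n;  k2=λ(1+3/5z)y_n ⇒ h·k2=z(1+3/5z)y_n
  y_{n+1}/y_n = 1 + 1/13z + 12/13z(1+3/5z) = 1 + z + 36/65z²
  Hence R(z) = 1 + z + 36/65z².

Boundary: |R(x)|=1, x<0.
x=-0.82: |R|=0.5524
R=1: x+36/65x²=0 ⇒ x=−65/36=-1.8056; min R=1−1/(4·36/65)=0.5486>−1
Confirm numerically:
  x=-1.475: |R|=0.72996 <1
  x=-1.306: |R|=0.63866 <1
  x=-1.149: |R|=0.58219 <1
  x=-1.003: |R|=0.55417 <1
  x=-2.224: |R|=1.51542 >1
  x=-1.915: |R|=1.11608 >1
  x=-1.867: |R|=1.06354 >1
Stable set (-1.8056, 0).

z* = -1.8056.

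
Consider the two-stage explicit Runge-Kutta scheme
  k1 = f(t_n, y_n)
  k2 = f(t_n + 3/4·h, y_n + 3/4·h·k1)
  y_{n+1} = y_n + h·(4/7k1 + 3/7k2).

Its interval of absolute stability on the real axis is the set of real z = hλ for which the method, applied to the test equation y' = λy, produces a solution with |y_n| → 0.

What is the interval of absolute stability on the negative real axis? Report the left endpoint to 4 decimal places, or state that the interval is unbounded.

z∈(-3.1111,0).

With y'=λy (z=hλ):
  k1=λy_n ⇒ h·k1=z·y_n;  k2=λ(1+3/4z)y_n ⇒ h·k2=z(1+3/4z)y_n
  y_{n+1}/y_n = 1 + 4/7z + 3/7z(1+3/4z) = 1 + z + 9/28z²
  R(z) = 1 + z + 9/28z².

Solve |R(x)|<1 on ℝ⁻.
x=-1.3: |R|=0.2432
R=1: x+9/28x²=0 ⇒ x=−28/9=-3.1111; min R=1−1/(4·9/28)=0.2222>−1
Confirm numerically:
  x=-2.534: |R|=0.52994 <1
  x=-2.206: |R|=0.35821 <1
  x=-2.093: |R|=0.31507 <1
  x=-1.757: |R|=0.23527 <1
  x=-3.630: |R|=1.60543 >1
  x=-3.366: |R|=1.27577 >1
Stable set (-3.1111, 0).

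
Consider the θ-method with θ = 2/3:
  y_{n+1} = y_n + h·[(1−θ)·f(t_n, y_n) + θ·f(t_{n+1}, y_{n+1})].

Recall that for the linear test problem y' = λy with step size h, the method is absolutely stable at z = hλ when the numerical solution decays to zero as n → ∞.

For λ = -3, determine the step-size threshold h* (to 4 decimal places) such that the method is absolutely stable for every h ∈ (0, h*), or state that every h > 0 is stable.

Test eqn y'=λy, z=hλ:
  y_{n+1} = y_n + z·[1/3·y_n + 2/3·y_{n+1}] ⇒ (1 − 2/3z)y_{n+1} = (1 + 1/3z)y_n
  Hence R(z) = (1 + 1/3z)/(1 − 2/3z).

Solve |R(x)|<1 on ℝ⁻.
x=-0.73: |R|=0.5090
x=-2: |R|=0.1429
x=-10: |R|=0.3043
x=-100: |R|=0.4778
θ=2/3≥1/2 ⇒ |1+1/3x|<|1−2/3x| ∀x<0 ⇒ stable on all of ℝ⁻.

interval (−∞, 0). Any h>0 works for λ=-3.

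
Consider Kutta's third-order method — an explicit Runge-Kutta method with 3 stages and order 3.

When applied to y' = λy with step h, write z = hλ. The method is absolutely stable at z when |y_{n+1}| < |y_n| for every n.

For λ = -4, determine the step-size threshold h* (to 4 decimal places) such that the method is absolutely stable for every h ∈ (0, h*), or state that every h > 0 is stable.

Test eqn y'=λy, z=hλ:
  order 3, 3-stage ⇒ R(z)=1+z+z^2/2+z^3/6
  (e.g. R(-0.82)=0.42431, |R|=0.42431)

Solve |R(x)|<1 on ℝ⁻.
x=-0.82: |R|=0.4243
|R(-2.66)|=1.2590 |R(-2.56)|=1.0794 |R(-1.5)|=0.0625
Bisect:
  x_lo=-2.8488 |R|=1.6443  x_hi=-0.0635 |R|=0.9385
  mid=-1.45617 |R|=0.08943 →hi
  mid=-2.15249 |R|=0.49804 →hi
  mid=-2.50065 |R|=0.98022 →hi
  mid=-2.67473 |R|=1.28689 →lo
  mid=-2.58769 |R|=1.12754 →lo
  mid=-2.54417 |R|=1.05242 →lo
  mid=-2.52241 |R|=1.01596 →lo
  mid=-2.51153 |R|=0.99800 →hi
  mid=-2.51697 |R|=1.00696 →lo
  mid=-2.51425 |R|=1.00248 →lo
  ...
  [-2.51289,-2.51272] ⇒ x*=-2.5127
Interval (-2.5127, 0).

(-2.5127,0); λ=-4 ⇒ h* = 0.6282.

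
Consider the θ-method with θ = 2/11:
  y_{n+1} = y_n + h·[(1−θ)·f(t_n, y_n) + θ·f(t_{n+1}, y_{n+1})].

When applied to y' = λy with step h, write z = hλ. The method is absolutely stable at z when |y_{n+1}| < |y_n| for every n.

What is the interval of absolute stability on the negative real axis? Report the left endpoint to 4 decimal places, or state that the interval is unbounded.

(-3.1429, 0).

On y'=λy, z=hλ:
  y_{n+1} = y_n + z·[9/11·y_n + 2/11·y_{n+1}] ⇒ (1 − 2/11z)y_{n+1} = (1 + 9/11z)y_n
  so R(z) = (1 + 9/11z)/(1 − 2/11z).

Boundary: |R(x)|=1, x<0.
x=-1.38: |R|=0.1032
R=−1: 1+9/11x = −1+2/11x ⇒ -7/11x=2 ⇒ x=2/(-7/11)=-3.1429
Confirm numerically:
  x=-2.551: |R|=0.74270 <1
  x=-2.187: |R|=0.56478 <1
  x=-2.042: |R|=0.48913 <1
  x=-1.682: |R|=0.28808 <1
  x=-3.570: |R|=1.16483 >1
  x=-3.282: |R|=1.05545 >1
Stable set (-3.1429, 0).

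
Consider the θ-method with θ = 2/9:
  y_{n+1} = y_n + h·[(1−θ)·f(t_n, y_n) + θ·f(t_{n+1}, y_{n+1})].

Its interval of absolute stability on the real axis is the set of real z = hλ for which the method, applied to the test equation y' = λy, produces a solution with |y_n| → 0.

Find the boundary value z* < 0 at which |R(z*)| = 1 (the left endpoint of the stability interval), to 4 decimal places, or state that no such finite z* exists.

With y'=λy (z=hλ):
  y_{n+1} = y_n + z·[7/9·y_n + 2/9·y_{n+1}] ⇒ (1 − 2/9z)y_{n+1} = (1 + 7/9z)y_n
  Hence R(z) = (1 + 7/9z)/(1 − 2/9z).

Find x<0 with |R(x)|<1.
x=-1.22: |R|=0.0402
R=−1: 1+7/9x = −1+2/9x ⇒ -5/9x=2 ⇒ x=2/(-5/9)=-3.6000
Confirm numerically:
  x=-3.565: |R|=0.98915 <1
  x=-3.494: |R|=0.96685 <1
  x=-3.438: |R|=0.94898 <1
  x=-2.836: |R|=0.73964 <1
  x=-4.070: |R|=1.13711 >1
  x=-3.872: |R|=1.08122 >1
Interval (-3.6000, 0).

left endpoint -3.6000.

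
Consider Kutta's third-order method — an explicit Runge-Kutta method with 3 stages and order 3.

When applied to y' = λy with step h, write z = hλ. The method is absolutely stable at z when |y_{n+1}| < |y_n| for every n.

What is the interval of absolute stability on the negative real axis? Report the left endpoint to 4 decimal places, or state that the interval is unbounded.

z∈(-2.5127,0).

Set f=λy, z=hλ:
  order 3, 3-stage ⇒ R(z)=1+z+z^2/2+z^3/6
  (e.g. R(-1.09)=0.28821, |R|=0.28821)

Solve |R(x)|<1 on ℝ⁻.
x=-1.09: |R|=0.2882
|R(-2.89)|=1.7369 |R(-2.34)|=0.7377 |R(-1.45)|=0.0931
Bisect:
  x_lo=-3.3688 |R|=3.0664  x_hi=-0.3736 |R|=0.6875
  mid=-1.87122 |R|=0.21249 →hi
  mid=-2.62001 |R|=1.18527 →lo
  mid=-2.24562 |R|=0.61158 →hi
  mid=-2.43281 |R|=0.87332 →hi
  mid=-2.52641 |R|=1.02261 →lo
  mid=-2.47961 |R|=0.94635 →hi
  mid=-2.50301 |R|=0.98407 →hi
  mid=-2.51471 |R|=1.00324 →lo
  ...
  [-2.51288,-2.51270] ⇒ x*=-2.5127
So |R|<1 on (-2.5127, 0).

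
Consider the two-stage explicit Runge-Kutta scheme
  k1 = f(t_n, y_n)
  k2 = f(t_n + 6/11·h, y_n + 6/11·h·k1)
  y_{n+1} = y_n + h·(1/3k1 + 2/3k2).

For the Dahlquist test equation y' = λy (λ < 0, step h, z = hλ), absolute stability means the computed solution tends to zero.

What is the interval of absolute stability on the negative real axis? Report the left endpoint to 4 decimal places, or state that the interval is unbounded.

(-2.7500, 0).

Set f=λy, z=hλ:
  k1=λy_n ⇒ h·k1=z·y_n;  k2=λ(1+6/11z)y_n ⇒ h·k2=z(1+6/11z)y_n
  y_{n+1}/y_n = 1 + 1/3z + 2/3z(1+6/11z) = 1 + z + 4/11z²
  so R(z) = 1 + z + 4/11z².

Boundary: |R(x)|=1, x<0.
x=-0.81: |R|=0.4286
R=1: x+4/11x²=0 ⇒ x=−11/4=-2.7500; min R=1−1/(4·4/11)=0.3125>−1
Confirm numerically:
  x=-2.595: |R|=0.85374 <1
  x=-1.471: |R|=0.31585 <1
  x=-1.148: |R|=0.33124 <1
  x=-1.123: |R|=0.33559 <1
  x=-3.143: |R|=1.44916 >1
  x=-3.128: |R|=1.42996 >1
  x=-3.084: |R|=1.37457 >1
So |R|<1 on (-2.7500, 0).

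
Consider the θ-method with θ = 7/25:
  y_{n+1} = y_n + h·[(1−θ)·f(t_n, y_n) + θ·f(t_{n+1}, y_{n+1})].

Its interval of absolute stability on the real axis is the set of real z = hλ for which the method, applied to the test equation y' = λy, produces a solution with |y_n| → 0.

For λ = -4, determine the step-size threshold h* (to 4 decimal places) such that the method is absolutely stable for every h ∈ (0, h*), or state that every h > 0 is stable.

On y'=λy, z=hλ:
  y_{n+1} = y_n + z·[18/25·y_n + 7/25·y_{n+1}] ⇒ (1 − 7/25z)y_{n+1} = (1 + 18/25z)y_n
  so R(z) = (1 + 18/25z)/(1 − 7/25z).

Need |R(x)|<1, x<0.
x=-1.67: |R|=0.1379
R=−1: 1+18/25x = −1+7/25x ⇒ -11/25x=2 ⇒ x=2/(-11/25)=-4.5455
Confirm numerically:
  x=-3.994: |R|=0.88546 <1
  x=-2.916: |R|=0.60530 <1
  x=-2.353: |R|=0.41846 <1
  x=-2.301: |R|=0.39940 <1
  x=-4.699: |R|=1.02917 >1
  x=-4.698: |R|=1.02899 >1
Interval (-4.5455, 0).

(-4.5455,0); λ=-4 ⇒ h* = (50/11)/4 = 1.1364.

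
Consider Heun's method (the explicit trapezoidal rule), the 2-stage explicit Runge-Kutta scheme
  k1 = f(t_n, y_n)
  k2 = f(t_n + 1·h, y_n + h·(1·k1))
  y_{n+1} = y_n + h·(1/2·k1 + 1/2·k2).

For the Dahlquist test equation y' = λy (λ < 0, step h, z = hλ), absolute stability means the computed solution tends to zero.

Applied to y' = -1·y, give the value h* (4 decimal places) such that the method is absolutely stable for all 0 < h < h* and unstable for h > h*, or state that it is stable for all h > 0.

Set f=λy, z=hλ:
  order 2, 2-stage ⇒ R(z)=1+z+z^2/2
  (e.g. R(-0.55)=0.60125, |R|=0.60125)

Need |R(x)|<1, x<0.
x=-0.55: |R|=0.6013
|R(-2.27)|=1.3064 |R(-1.1)|=0.5050 |R(-0.82)|=0.5162
Bisect:
  x_lo=-2.5405 |R|=1.6866  x_hi=-0.0692 |R|=0.9332
  mid=-1.30485 |R|=0.54647 →hi
  mid=-1.92270 |R|=0.92569 →hi
  mid=-2.23162 |R|=1.25845 →lo
  mid=-2.07716 |R|=1.08014 →lo
  mid=-1.99993 |R|=0.99993 →hi
  mid=-2.03855 |R|=1.03929 →lo
  mid=-2.01924 |R|=1.01942 →lo
  mid=-2.00959 |R|=1.00963 →lo
  ...
  [-2.00008,-1.99993] ⇒ x*=-2.0000
Interval (-2.0000, 0).

(-2.0000,0); λ=-1 ⇒ h* = 2.0000.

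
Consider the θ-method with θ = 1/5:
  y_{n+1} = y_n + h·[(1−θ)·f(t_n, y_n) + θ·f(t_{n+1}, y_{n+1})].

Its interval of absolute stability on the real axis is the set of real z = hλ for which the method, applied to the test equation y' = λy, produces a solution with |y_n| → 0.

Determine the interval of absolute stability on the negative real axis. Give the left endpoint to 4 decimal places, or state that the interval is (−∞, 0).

(-3.3333, 0).

Set f=λy, z=hλ:
  y_{n+1} = y_n + z·[4/5·y_n + 1/5·y_{n+1}] ⇒ (1 − 1/5z)y_{n+1} = (1 + 4/5z)y_n
  R(z) = (1 + 4/5z)/(1 − 1/5z).

Need |R(x)|<1, x<0.
x=-0.5: |R|=0.5455
R=−1: 1+4/5x = −1+1/5x ⇒ -3/5x=2 ⇒ x=2/(-3/5)=-3.3333
Confirm numerically:
  x=-2.435: |R|=0.63753 <1
  x=-2.383: |R|=0.61384 <1
  x=-2.186: |R|=0.52101 <1
  x=-1.645: |R|=0.23777 <1
  x=-3.655: |R|=1.11150 >1
  x=-3.486: |R|=1.05397 >1
  x=-3.364: |R|=1.01100 >1
So |R|<1 on (-3.3333, 0).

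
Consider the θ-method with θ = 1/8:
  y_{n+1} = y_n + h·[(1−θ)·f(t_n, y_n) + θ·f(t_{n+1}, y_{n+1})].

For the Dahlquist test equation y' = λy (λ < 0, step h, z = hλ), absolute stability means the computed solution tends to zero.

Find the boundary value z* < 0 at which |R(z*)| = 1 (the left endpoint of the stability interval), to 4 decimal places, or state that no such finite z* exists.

z* = -2.6667.

Test eqn y'=λy, z=hλ:
  y_{n+1} = y_n + z·[7/8·y_n + 1/8·y_{n+1}] ⇒ (1 − 1/8z)y_{n+1} = (1 + 7/8z)y_n
  so R(z) = (1 + 7/8z)/(1 − 1/8z).

Find x<0 with |R(x)|<1.
x=-0.68: |R|=0.3733
R=−1: 1+7/8x = −1+1/8x ⇒ -3/4x=2 ⇒ x=2/(-3/4)=-2.6667
Confirm numerically:
  x=-2.298: |R|=0.78520 <1
  x=-1.859: |R|=0.50847 <1
  x=-1.350: |R|=0.15508 <1
  x=-2.984: |R|=1.17334 >1
  x=-2.948: |R|=1.15418 >1
Interval (-2.6667, 0).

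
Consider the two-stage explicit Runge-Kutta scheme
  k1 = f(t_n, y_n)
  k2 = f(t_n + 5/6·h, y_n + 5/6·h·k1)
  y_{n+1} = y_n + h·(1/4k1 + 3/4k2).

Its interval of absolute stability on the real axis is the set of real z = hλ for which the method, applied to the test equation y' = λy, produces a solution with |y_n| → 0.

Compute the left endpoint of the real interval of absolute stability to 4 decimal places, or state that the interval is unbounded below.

z* = -1.6000.

With y'=λy (z=hλ):
  k1=λy_n ⇒ h·k1=z·y_n;  k2=λ(1+5/6z)y_n ⇒ h·k2=z(1+5/6z)y_n
  y_{n+1}/y_n = 1 + 1/4z + 3/4z(1+5/6z) = 1 + z + 5/8z²
  R(z) = 1 + z + 5/8z².

Find x<0 with |R(x)|<1.
x=-1.03: |R|=0.6331
R=1: x+5/8x²=0 ⇒ x=−8/5=-1.6000; min R=1−1/(4·5/8)=0.6000>−1
Confirm numerically:
  x=-1.453: |R|=0.86651 <1
  x=-1.142: |R|=0.67310 <1
  x=-1.002: |R|=0.62550 <1
  x=-2.018: |R|=1.52720 >1
  x=-1.869: |R|=1.31423 >1
  x=-1.642: |R|=1.04310 >1
Interval (-1.6000, 0).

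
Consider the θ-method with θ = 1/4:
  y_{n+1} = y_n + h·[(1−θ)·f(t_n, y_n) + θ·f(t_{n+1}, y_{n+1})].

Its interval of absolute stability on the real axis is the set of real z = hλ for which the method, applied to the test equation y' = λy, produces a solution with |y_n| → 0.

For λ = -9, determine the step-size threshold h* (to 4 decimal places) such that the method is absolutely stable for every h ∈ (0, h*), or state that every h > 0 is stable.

(-4.0000,0); λ=-9 ⇒ h* = (4)/9 = 0.4444.

With y'=λy (z=hλ):
  y_{n+1} = y_n + z·[3/4·y_n + 1/4·y_{n+1}] ⇒ (1 − 1/4z)y_{n+1} = (1 + 3/4z)y_n
  ⇒ R(z) = (1 + 3/4z)/(1 − 1/4z).

Solve |R(x)|<1 on ℝ⁻.
x=-0.78: |R|=0.3473
R=−1: 1+3/4x = −1+1/4x ⇒ -1/2x=2 ⇒ x=2/(-1/2)=-4.0000
Confirm numerically:
  x=-2.601: |R|=0.57612 <1
  x=-2.197: |R|=0.41811 <1
  x=-1.787: |R|=0.23518 <1
  x=-1.763: |R|=0.22367 <1
  x=-4.494: |R|=1.11632 >1
  x=-4.083: |R|=1.02054 >1
So |R|<1 on (-4.0000, 0).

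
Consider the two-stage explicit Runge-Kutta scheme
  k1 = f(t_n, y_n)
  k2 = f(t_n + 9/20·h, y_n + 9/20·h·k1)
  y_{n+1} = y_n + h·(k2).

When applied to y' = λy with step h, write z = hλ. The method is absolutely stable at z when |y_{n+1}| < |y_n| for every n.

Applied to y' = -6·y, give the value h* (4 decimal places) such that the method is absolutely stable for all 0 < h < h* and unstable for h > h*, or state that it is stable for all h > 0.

With y'=λy (z=hλ):
  k1=λy_n ⇒ h·k1=z·y_n;  k2=λ(1+9/20z)y_n ⇒ h·k2=z(1+9/20z)y_n
  y_{n+1}/y_n = 1 + z(1+9/20z) = 1 + z + 9/20z²
  Hence R(z) = 1 + z + 9/20z².

Solve |R(x)|<1 on ℝ⁻.
x=-0.31: |R|=0.7332
R=1: x+9/20x²=0 ⇒ x=−20/9=-2.2222; min R=1−1/(4·9/20)=0.4444>−1
Confirm numerically:
  x=-2.025: |R|=0.82028 <1
  x=-1.759: |R|=0.63334 <1
  x=-1.325: |R|=0.46503 <1
  x=-2.597: |R|=1.43798 >1
  x=-2.561: |R|=1.39042 >1
So |R|<1 on (-2.2222, 0).

(-2.2222,0); λ=-6 ⇒ h* = (20/9)/6 = 0.3704.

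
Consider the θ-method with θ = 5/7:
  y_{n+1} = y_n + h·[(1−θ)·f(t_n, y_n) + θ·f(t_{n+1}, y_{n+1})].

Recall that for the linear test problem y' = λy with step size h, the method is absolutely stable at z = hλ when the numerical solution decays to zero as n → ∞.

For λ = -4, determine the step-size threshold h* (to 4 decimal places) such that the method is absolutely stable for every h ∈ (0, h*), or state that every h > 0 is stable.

unbounded; (−∞, 0). Any h>0 works for λ=-4.

Set f=λy, z=hλ:
  y_{n+1} = y_n + z·[2/7·y_n + 5/7·y_{n+1}] ⇒ (1 − 5/7z)y_{n+1} = (1 + 2/7z)y_n
  R(z) = (1 + 2/7z)/(1 − 5/7z).

Need |R(x)|<1, x<0.
x=-0.34: |R|=0.7264
x=-2: |R|=0.1765
x=-10: |R|=0.2281
x=-100: |R|=0.3807
θ=5/7≥1/2 ⇒ |1+2/7x|<|1−5/7x| ∀x<0 ⇒ unbounded interval.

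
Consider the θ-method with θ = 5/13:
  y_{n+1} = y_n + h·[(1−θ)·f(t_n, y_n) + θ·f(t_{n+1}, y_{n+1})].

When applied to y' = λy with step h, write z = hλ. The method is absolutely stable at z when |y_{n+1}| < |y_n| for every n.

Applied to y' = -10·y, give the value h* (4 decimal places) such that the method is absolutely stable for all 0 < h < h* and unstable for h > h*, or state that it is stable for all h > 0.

With y'=λy (z=hλ):
  y_{n+1} = y_n + z·[8/13·y_n + 5/13·y_{n+1}] ⇒ (1 − 5/13z)y_{n+1} = (1 + 8/13z)y_n
  Hence R(z) = (1 + 8/13z)/(1 − 5/13z).

Boundary: |R(x)|=1, x<0.
x=-0.32: |R|=0.7151
R=−1: 1+8/13x = −1+5/13x ⇒ -3/13x=2 ⇒ x=2/(-3/13)=-8.6667
Confirm numerically:
  x=-7.057: |R|=0.89999 <1
  x=-7.056: |R|=0.89992 <1
  x=-5.595: |R|=0.77511 <1
  x=-4.744: |R|=0.67952 <1
  x=-9.161: |R|=1.02522 >1
  x=-9.130: |R|=1.02370 >1
Interval (-8.6667, 0).

(-8.6667,0); λ=-10 ⇒ h* = (26/3)/10 = 0.8667.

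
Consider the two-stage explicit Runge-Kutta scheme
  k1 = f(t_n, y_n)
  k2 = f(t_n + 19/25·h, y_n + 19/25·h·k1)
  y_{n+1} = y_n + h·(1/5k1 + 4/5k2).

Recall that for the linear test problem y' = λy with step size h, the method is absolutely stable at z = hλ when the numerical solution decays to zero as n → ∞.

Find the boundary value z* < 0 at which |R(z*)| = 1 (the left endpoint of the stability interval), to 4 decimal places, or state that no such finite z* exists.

left endpoint -1.6447.

Set f=λy, z=hλ:
  k1=λy_n ⇒ h·k1=z·y_n;  k2=λ(1+19/25z)y_n ⇒ h·k2=z(1+19/25z)y_n
  y_{n+1}/y_n = 1 + 1/5z + 4/5z(1+19/25z) = 1 + z + 76/125z²
  ⇒ R(z) = 1 + z + 76/125z².

Boundary: |R(x)|=1, x<0.
x=-0.52: |R|=0.6444
R=1: x+76/125x²=0 ⇒ x=−125/76=-1.6447; min R=1−1/(4·76/125)=0.5888>−1
Confirm numerically:
  x=-1.294: |R|=0.72406 <1
  x=-1.207: |R|=0.67876 <1
  x=-0.878: |R|=0.59070 <1
  x=-2.073: |R|=1.53978 >1
  x=-1.821: |R|=1.19515 >1
Stable set (-1.6447, 0).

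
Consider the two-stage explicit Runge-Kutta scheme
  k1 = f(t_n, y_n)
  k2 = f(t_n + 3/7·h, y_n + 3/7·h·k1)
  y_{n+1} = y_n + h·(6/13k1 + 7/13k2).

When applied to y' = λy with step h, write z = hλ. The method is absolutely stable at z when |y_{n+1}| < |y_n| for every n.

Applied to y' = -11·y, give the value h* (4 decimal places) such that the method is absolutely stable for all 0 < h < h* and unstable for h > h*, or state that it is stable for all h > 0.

Test eqn y'=λy, z=hλ:
  k1=λy_n ⇒ h·k1=z·y_n;  k2=λ(1+3/7z)y_n ⇒ h·k2=z(1+3/7z)y_n
  y_{n+1}/y_n = 1 + 6/13z + 7/13z(1+3/7z) = 1 + z + 3/13z²
  R(z) = 1 + z + 3/13z².

Boundary: |R(x)|=1, x<0.
x=-0.92: |R|=0.2753
R=1: x+3/13x²=0 ⇒ x=−13/3=-4.3333; min R=1−1/(4·3/13)=-0.0833>−1
Confirm numerically:
  x=-3.772: |R|=0.51138 <1
  x=-2.496: |R|=0.05830 <1
  x=-2.390: |R|=0.07182 <1
  x=-4.497: |R|=1.16985 >1
  x=-4.486: |R|=1.15805 >1
Stable set (-4.3333, 0).

(-4.3333,0); λ=-11 ⇒ h* = (13/3)/11 = 0.3939.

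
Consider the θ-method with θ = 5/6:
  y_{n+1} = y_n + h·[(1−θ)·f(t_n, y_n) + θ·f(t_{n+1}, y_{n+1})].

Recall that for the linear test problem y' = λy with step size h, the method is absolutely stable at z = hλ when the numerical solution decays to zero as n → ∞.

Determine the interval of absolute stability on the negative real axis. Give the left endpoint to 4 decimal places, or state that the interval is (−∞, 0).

With y'=λy (z=hλ):
  y_{n+1} = y_n + z·[1/6·y_n + 5/6·y_{n+1}] ⇒ (1 − 5/6z)y_{n+1} = (1 + 1/6z)y_n
  so R(z) = (1 + 1/6z)/(1 − 5/6z).

Boundary: |R(x)|=1, x<0.
x=-0.82: |R|=0.5129
x=-2: |R|=0.2500
x=-10: |R|=0.0714
x=-100: |R|=0.1858
θ=5/6≥1/2 ⇒ |1+1/6x|<|1−5/6x| ∀x<0 ⇒ interval (−∞,0).

(−∞, 0) — no finite endpoint.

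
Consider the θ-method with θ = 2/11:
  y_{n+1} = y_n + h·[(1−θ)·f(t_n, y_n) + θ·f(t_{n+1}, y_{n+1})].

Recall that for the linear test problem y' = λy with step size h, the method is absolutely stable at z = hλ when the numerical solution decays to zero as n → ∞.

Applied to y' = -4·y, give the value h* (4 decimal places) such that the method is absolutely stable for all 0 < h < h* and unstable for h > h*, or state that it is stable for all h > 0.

Test eqn y'=λy, z=hλ:
  y_{n+1} = y_n + z·[9/11·y_n + 2/11·y_{n+1}] ⇒ (1 − 2/11z)y_{n+1} = (1 + 9/11z)y_n
  Hence R(z) = (1 + 9/11z)/(1 − 2/11z).

Find x<0 with |R(x)|<1.
x=-1.4: |R|=0.1159
R=−1: 1+9/11x = −1+2/11x ⇒ -7/11x=2 ⇒ x=2/(-7/11)=-3.1429
Confirm numerically:
  x=-2.249: |R|=0.59627 <1
  x=-2.160: |R|=0.55091 <1
  x=-1.642: |R|=0.26449 <1
  x=-1.502: |R|=0.17981 <1
  x=-3.721: |R|=1.21944 >1
  x=-3.638: |R|=1.18965 >1
  x=-3.262: |R|=1.04759 >1
So |R|<1 on (-3.1429, 0).

(-3.1429,0); λ=-4 ⇒ h* = (22/7)/4 = 0.7857.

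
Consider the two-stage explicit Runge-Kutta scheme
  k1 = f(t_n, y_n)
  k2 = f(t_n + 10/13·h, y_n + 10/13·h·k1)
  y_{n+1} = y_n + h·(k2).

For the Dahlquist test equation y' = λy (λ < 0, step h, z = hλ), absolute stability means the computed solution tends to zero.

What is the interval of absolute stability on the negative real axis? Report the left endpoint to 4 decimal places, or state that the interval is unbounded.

On y'=λy, z=hλ:
  k1=λy_n ⇒ h·k1=z·y_n;  k2=λ(1+10/13z)y_n ⇒ h·k2=z(1+10/13z)y_n
  y_{n+1}/y_n = 1 + z(1+10/13z) = 1 + z + 10/13z²
  so R(z) = 1 + z + 10/13z².

Boundary: |R(x)|=1, x<0.
x=-1.04: |R|=0.7920
R=1: x+10/13x²=0 ⇒ x=−13/10=-1.3000; min R=1−1/(4·10/13)=0.6750>−1
Confirm numerically:
  x=-1.017: |R|=0.77861 <1
  x=-0.735: |R|=0.68056 <1
  x=-0.684: |R|=0.67589 <1
  x=-1.789: |R|=1.67294 >1
  x=-1.769: |R|=1.63820 >1
  x=-1.424: |R|=1.13583 >1
So |R|<1 on (-1.3000, 0).

(-1.3000, 0).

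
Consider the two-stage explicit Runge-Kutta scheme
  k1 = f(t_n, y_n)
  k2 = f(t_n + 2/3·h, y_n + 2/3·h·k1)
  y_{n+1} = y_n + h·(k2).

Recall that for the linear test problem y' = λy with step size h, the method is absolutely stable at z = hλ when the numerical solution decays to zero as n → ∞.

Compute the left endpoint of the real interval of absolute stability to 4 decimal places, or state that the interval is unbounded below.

z* = -1.5000.

On y'=λy, z=hλ:
  k1=λy_n ⇒ h·k1=z·y_n;  k2=λ(1+2/3z)y_n ⇒ h·k2=z(1+2/3z)y_n
  y_{n+1}/y_n = 1 + z(1+2/3z) = 1 + z + 2/3z²
  ⇒ R(z) = 1 + z + 2/3z².

Solve |R(x)|<1 on ℝ⁻.
x=-1.44: |R|=0.9424
R=1: x+2/3x²=0 ⇒ x=−3/2=-1.5000; min R=1−1/(4·2/3)=0.6250>−1
Confirm numerically:
  x=-1.433: |R|=0.93599 <1
  x=-0.978: |R|=0.65966 <1
  x=-0.604: |R|=0.63921 <1
  x=-2.026: |R|=1.71045 >1
  x=-2.015: |R|=1.69182 >1
  x=-1.602: |R|=1.10894 >1
Stable set (-1.5000, 0).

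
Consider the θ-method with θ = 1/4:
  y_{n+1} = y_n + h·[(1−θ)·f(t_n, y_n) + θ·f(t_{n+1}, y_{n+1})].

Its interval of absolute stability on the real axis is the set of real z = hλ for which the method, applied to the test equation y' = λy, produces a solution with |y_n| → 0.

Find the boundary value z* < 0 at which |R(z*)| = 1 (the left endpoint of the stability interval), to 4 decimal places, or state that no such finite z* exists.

With y'=λy (z=hλ):
  y_{n+1} = y_n + z·[3/4·y_n + 1/4·y_{n+1}] ⇒ (1 − 1/4z)y_{n+1} = (1 + 3/4z)y_n
  ⇒ R(z) = (1 + 3/4z)/(1 − 1/4z).

Find x<0 with |R(x)|<1.
x=-1.53: |R|=0.1067
R=−1: 1+3/4x = −1+1/4x ⇒ -1/2x=2 ⇒ x=2/(-1/2)=-4.0000
Confirm numerically:
  x=-3.874: |R|=0.96800 <1
  x=-3.838: |R|=0.95866 <1
  x=-3.387: |R|=0.83403 <1
  x=-4.136: |R|=1.03343 >1
  x=-4.086: |R|=1.02127 >1
So |R|<1 on (-4.0000, 0).

left endpoint -4.0000.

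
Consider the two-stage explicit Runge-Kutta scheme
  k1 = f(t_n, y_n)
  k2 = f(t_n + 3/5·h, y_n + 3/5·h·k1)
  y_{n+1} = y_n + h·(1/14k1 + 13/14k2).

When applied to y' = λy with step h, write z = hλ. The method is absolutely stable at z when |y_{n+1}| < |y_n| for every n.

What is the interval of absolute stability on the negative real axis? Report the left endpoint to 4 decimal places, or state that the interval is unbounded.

(-1.7949, 0).

Test eqn y'=λy, z=hλ:
  k1=λy_n ⇒ h·k1=z·y_n;  k2=λ(1+3/5z)y_n ⇒ h·k2=z(1+3/5z)y_n
  y_{n+1}/y_n = 1 + 1/14z + 13/14z(1+3/5z) = 1 + z + 39/70z²
  Hence R(z) = 1 + z + 39/70z².

Solve |R(x)|<1 on ℝ⁻.
x=-1.23: |R|=0.6129
R=1: x+39/70x²=0 ⇒ x=−70/39=-1.7949; min R=1−1/(4·39/70)=0.5513>−1
Confirm numerically:
  x=-1.278: |R|=0.63197 <1
  x=-0.848: |R|=0.55264 <1
  x=-0.738: |R|=0.56544 <1
  x=-2.361: |R|=1.74469 >1
  x=-1.902: |R|=1.11352 >1
  x=-1.892: |R|=1.10238 >1
Interval (-1.7949, 0).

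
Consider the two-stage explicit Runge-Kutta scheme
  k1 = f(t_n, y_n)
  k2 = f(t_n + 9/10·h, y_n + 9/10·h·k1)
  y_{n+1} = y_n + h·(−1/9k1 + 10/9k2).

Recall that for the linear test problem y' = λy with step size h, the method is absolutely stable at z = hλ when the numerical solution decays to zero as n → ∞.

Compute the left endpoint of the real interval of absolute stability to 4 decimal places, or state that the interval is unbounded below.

Set f=λy, z=hλ:
  k1=λy_n ⇒ h·k1=z·y_n;  k2=λ(1+9/10z)y_n ⇒ h·k2=z(1+9/10z)y_n
  y_{n+1}/y_n = 1 − 1/9z + 10/9z(1+9/10z) = 1 + z + z²
  Hence R(z) = 1 + z + z².

Boundary: |R(x)|=1, x<0.
x=-1.55: |R|=1.8525
R=1: x+1x²=0 ⇒ x=−1=-1.0000; min R=1−1/(4·1)=0.7500>−1
Confirm numerically:
  x=-0.597: |R|=0.75941 <1
  x=-0.474: |R|=0.75068 <1
  x=-0.451: |R|=0.75240 <1
  x=-1.522: |R|=1.79448 >1
  x=-1.272: |R|=1.34598 >1
  x=-1.146: |R|=1.16732 >1
Stable set (-1.0000, 0).

z* = -1.0000.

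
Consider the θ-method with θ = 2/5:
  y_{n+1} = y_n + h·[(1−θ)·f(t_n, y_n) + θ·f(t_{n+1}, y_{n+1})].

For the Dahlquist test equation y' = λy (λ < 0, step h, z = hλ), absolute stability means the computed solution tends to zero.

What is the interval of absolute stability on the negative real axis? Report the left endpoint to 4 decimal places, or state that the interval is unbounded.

z∈(-10.0000,0).

Test eqn y'=λy, z=hλ:
  y_{n+1} = y_n + z·[3/5·y_n + 2/5·y_{n+1}] ⇒ (1 − 2/5z)y_{n+1} = (1 + 3/5z)y_n
  R(z) = (1 + 3/5z)/(1 − 2/5z).

Find x<0 with |R(x)|<1.
x=-0.44: |R|=0.6259
R=−1: 1+3/5x = −1+2/5x ⇒ -1/5x=2 ⇒ x=2/(-1/5)=-10.0000
Confirm numerically:
  x=-7.436: |R|=0.87097 <1
  x=-5.892: |R|=0.75524 <1
  x=-4.590: |R|=0.61848 <1
  x=-10.097: |R|=1.00385 >1
  x=-10.079: |R|=1.00314 >1
Interval (-10.0000, 0).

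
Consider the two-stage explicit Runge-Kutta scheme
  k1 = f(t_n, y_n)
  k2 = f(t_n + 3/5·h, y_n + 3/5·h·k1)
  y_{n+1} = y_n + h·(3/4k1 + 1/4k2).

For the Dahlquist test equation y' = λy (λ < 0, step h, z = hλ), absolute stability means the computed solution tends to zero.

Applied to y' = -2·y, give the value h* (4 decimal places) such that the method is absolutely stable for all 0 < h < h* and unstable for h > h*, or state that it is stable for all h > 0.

(-6.6667,0); λ=-2 ⇒ h* = (20/3)/2 = 3.3333.

Test eqn y'=λy, z=hλ:
  k1=λy_n ⇒ h·k1=z·y_n;  k2=λ(1+3/5z)y_n ⇒ h·k2=z(1+3/5z)y_n
  y_{n+1}/y_n = 1 + 3/4z + 1/4z(1+3/5z) = 1 + z + 3/20z²
  R(z) = 1 + z + 3/20z².

Find x<0 with |R(x)|<1.
x=-0.64: |R|=0.4214
R=1: x+3/20x²=0 ⇒ x=−20/3=-6.6667; min R=1−1/(4·3/20)=-0.6667>−1
Confirm numerically:
  x=-4.959: |R|=0.27025 <1
  x=-4.165: |R|=0.56292 <1
  x=-3.661: |R|=0.65056 <1
  x=-3.458: |R|=0.66434 <1
  x=-7.190: |R|=1.56442 >1
  x=-7.165: |R|=1.53558 >1
So |R|<1 on (-6.6667, 0).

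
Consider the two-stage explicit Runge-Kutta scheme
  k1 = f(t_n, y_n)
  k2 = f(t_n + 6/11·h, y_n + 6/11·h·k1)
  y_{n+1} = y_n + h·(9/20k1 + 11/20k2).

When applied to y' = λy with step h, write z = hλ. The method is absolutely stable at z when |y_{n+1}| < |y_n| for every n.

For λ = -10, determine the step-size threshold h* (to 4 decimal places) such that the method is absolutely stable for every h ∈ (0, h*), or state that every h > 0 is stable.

(-3.3333,0); λ=-10 ⇒ h* = (10/3)/10 = 0.3333.

On y'=λy, z=hλ:
  k1=λy_n ⇒ h·k1=z·y_n;  k2=λ(1+6/11z)y_n ⇒ h·k2=z(1+6/11z)y_n
  y_{n+1}/y_n = 1 + 9/20z + 11/20z(1+6/11z) = 1 + z + 3/10z²
  so R(z) = 1 + z + 3/10z².

Find x<0 with |R(x)|<1.
x=-1.02: |R|=0.2921
R=1: x+3/10x²=0 ⇒ x=−10/3=-3.3333; min R=1−1/(4·3/10)=0.1667>−1
Confirm numerically:
  x=-3.243: |R|=0.91211 <1
  x=-1.758: |R|=0.16917 <1
  x=-1.392: |R|=0.18930 <1
  x=-3.923: |R|=1.69398 >1
  x=-3.891: |R|=1.65096 >1
  x=-3.842: |R|=1.58629 >1
Interval (-3.3333, 0).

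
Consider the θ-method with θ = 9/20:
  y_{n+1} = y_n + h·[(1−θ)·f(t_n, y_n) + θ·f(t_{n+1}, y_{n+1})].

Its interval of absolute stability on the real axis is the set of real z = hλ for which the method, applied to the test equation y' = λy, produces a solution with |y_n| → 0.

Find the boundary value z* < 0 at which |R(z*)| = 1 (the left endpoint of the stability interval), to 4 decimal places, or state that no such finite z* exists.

left endpoint -20.0000.

With y'=λy (z=hλ):
  y_{n+1} = y_n + z·[11/20·y_n + 9/20·y_{n+1}] ⇒ (1 − 9/20z)y_{n+1} = (1 + 11/20z)y_n
  R(z) = (1 + 11/20z)/(1 − 9/20z).

Boundary: |R(x)|=1, x<0.
x=-1.06: |R|=0.2823
R=−1: 1+11/20x = −1+9/20x ⇒ -1/10x=2 ⇒ x=2/(-1/10)=-20.0000
Confirm numerically:
  x=-16.117: |R|=0.95295 <1
  x=-13.921: |R|=0.91632 <1
  x=-8.833: |R|=0.77553 <1
  x=-20.575: |R|=1.00560 >1
  x=-20.453: |R|=1.00444 >1
  x=-20.110: |R|=1.00109 >1
So |R|<1 on (-20.0000, 0).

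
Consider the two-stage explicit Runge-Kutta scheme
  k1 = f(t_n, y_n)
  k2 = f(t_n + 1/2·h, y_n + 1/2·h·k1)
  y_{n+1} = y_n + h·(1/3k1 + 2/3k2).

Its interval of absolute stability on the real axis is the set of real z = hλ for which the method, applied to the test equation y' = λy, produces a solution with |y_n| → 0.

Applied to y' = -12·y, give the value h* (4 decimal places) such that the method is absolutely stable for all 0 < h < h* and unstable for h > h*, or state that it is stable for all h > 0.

(-3.0000,0); λ=-12 ⇒ h* = (3)/12 = 0.2500.

Test eqn y'=λy, z=hλ:
  k1=λy_n ⇒ h·k1=z·y_n;  k2=λ(1+1/2z)y_n ⇒ h·k2=z(1+1/2z)y_n
  y_{n+1}/y_n = 1 + 1/3z + 2/3z(1+1/2z) = 1 + z + 1/3z²
  Hence R(z) = 1 + z + 1/3z².

Need |R(x)|<1, x<0.
x=-1.35: |R|=0.2575
R=1: x+1/3x²=0 ⇒ x=−3=-3.0000; min R=1−1/(4·1/3)=0.2500>−1
Confirm numerically:
  x=-2.170: |R|=0.39963 <1
  x=-2.021: |R|=0.34048 <1
  x=-2.007: |R|=0.33568 <1
  x=-1.264: |R|=0.26857 <1
  x=-3.567: |R|=1.67416 >1
  x=-3.250: |R|=1.27083 >1
  x=-3.039: |R|=1.03951 >1
Stable set (-3.0000, 0).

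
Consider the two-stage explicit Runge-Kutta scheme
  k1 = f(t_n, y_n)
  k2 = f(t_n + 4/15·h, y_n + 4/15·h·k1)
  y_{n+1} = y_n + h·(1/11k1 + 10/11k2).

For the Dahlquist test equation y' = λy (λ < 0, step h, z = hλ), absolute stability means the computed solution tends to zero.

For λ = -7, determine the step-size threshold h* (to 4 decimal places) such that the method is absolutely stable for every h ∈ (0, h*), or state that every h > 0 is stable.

(-4.1250,0); λ=-7 ⇒ h* = (33/8)/7 = 0.5893.

Set f=λy, z=hλ:
  k1=λy_n ⇒ h·k1=z·y_n;  k2=λ(1+4/15z)y_n ⇒ h·k2=z(1+4/15z)y_n
  y_{n+1}/y_n = 1 + 1/11z + 10/11z(1+4/15z) = 1 + z + 8/33z²
  Hence R(z) = 1 + z + 8/33z².

Solve |R(x)|<1 on ℝ⁻.
x=-1.18: |R|=0.1576
R=1: x+8/33x²=0 ⇒ x=−33/8=-4.1250; min R=1−1/(4·8/33)=-0.0312>−1
Confirm numerically:
  x=-3.959: |R|=0.84068 <1
  x=-3.774: |R|=0.67887 <1
  x=-2.069: |R|=0.03124 <1
  x=-4.618: |R|=1.55192 >1
  x=-4.603: |R|=1.53339 >1
  x=-4.327: |R|=1.21189 >1
Stable set (-4.1250, 0).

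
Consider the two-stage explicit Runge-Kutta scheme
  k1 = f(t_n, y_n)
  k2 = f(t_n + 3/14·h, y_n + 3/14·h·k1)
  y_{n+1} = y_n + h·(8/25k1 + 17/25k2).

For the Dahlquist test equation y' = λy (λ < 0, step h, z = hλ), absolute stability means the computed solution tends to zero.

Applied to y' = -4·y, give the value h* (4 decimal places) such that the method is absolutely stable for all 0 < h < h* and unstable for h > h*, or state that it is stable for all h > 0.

Set f=λy, z=hλ:
  k1=λy_n ⇒ h·k1=z·y_n;  k2=λ(1+3/14z)y_n ⇒ h·k2=z(1+3/14z)y_n
  y_{n+1}/y_n = 1 + 8/25z + 17/25z(1+3/14z) = 1 + z + 51/350z²
  so R(z) = 1 + z + 51/350z².

Boundary: |R(x)|=1, x<0.
x=-1.37: |R|=0.0965
R=1: x+51/350x²=0 ⇒ x=−350/51=-6.8627; min R=1−1/(4·51/350)=-0.7157>−1
Confirm numerically:
  x=-6.531: |R|=0.68429 <1
  x=-5.714: |R|=0.04354 <1
  x=-3.395: |R|=0.71549 <1
  x=-7.328: |R|=1.49680 >1
  x=-6.940: |R|=1.07812 >1
So |R|<1 on (-6.8627, 0).

(-6.8627,0); λ=-4 ⇒ h* = (350/51)/4 = 1.7157.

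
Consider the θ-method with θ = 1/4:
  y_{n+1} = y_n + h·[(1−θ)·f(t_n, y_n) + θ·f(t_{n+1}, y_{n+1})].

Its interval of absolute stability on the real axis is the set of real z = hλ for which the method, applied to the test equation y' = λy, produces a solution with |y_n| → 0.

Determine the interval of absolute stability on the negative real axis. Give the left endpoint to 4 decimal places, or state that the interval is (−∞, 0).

With y'=λy (z=hλ):
  y_{n+1} = y_n + z·[3/4·y_n + 1/4·y_{n+1}] ⇒ (1 − 1/4z)y_{n+1} = (1 + 3/4z)y_n
  Hence R(z) = (1 + 3/4z)/(1 − 1/4z).

Find x<0 with |R(x)|<1.
x=-1.4: |R|=0.0370
R=−1: 1+3/4x = −1+1/4x ⇒ -1/2x=2 ⇒ x=2/(-1/2)=-4.0000
Confirm numerically:
  x=-3.236: |R|=0.78883 <1
  x=-2.589: |R|=0.57171 <1
  x=-2.222: |R|=0.42848 <1
  x=-2.187: |R|=0.41393 <1
  x=-4.523: |R|=1.12273 >1
  x=-4.515: |R|=1.12096 >1
Interval (-4.0000, 0).

z∈(-4.0000,0).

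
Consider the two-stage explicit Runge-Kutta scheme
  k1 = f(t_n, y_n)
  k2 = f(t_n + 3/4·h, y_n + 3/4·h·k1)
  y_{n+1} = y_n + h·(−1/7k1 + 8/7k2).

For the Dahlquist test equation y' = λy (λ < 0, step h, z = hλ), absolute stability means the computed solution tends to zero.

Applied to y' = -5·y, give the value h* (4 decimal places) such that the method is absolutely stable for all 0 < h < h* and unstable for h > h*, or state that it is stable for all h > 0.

(-1.1667,0); λ=-5 ⇒ h* = (7/6)/5 = 0.2333.

Test eqn y'=λy, z=hλ:
  k1=λy_n ⇒ h·k1=z·y_n;  k2=λ(1+3/4z)y_n ⇒ h·k2=z(1+3/4z)y_n
  y_{n+1}/y_n = 1 − 1/7z + 8/7z(1+3/4z) = 1 + z + 6/7z²
  R(z) = 1 + z + 6/7z².

Find x<0 with |R(x)|<1.
x=-0.64: |R|=0.7111
R=1: x+6/7x²=0 ⇒ x=−7/6=-1.1667; min R=1−1/(4·6/7)=0.7083>−1
Confirm numerically:
  x=-0.977: |R|=0.84117 <1
  x=-0.948: |R|=0.82232 <1
  x=-0.844: |R|=0.76657 <1
  x=-0.519: |R|=0.71188 <1
  x=-1.736: |R|=1.84717 >1
  x=-1.485: |R|=1.40519 >1
So |R|<1 on (-1.1667, 0).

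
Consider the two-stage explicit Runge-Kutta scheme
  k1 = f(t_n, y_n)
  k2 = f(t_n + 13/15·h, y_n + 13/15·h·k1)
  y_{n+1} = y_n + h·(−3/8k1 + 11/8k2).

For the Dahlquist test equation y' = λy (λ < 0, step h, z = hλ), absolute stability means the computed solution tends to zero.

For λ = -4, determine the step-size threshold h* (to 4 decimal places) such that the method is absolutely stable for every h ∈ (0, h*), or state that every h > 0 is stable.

With y'=λy (z=hλ):
  k1=λy_n ⇒ h·k1=z·y_n;  k2=λ(1+13/15z)y_n ⇒ h·k2=z(1+13/15z)y_n
  y_{n+1}/y_n = 1 − 3/8z + 11/8z(1+13/15z) = 1 + z + 143/120z²
  so R(z) = 1 + z + 143/120z².

Boundary: |R(x)|=1, x<0.
x=-1.49: |R|=2.1556
R=1: x+143/120x²=0 ⇒ x=−120/143=-0.8392; min R=1−1/(4·143/120)=0.7902>−1
Confirm numerically:
  x=-0.793: |R|=0.95638 <1
  x=-0.775: |R|=0.94074 <1
  x=-0.712: |R|=0.89211 <1
  x=-0.678: |R|=0.86979 <1
  x=-1.125: |R|=1.38320 >1
  x=-1.072: |R|=1.29744 >1
  x=-0.905: |R|=1.07100 >1
So |R|<1 on (-0.8392, 0).

(-0.8392,0); λ=-4 ⇒ h* = (120/143)/4 = 0.2098.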